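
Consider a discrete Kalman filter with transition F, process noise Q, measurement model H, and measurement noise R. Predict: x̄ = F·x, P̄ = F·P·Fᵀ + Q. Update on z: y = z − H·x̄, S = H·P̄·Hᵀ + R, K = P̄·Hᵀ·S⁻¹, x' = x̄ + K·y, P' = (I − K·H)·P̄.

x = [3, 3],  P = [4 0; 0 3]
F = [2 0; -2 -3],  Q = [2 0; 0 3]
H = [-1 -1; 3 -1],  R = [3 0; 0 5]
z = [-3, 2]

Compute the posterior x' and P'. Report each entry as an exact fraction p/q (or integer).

x̄ = F·x = [6, -15]
P̄ = F·P·Fᵀ + Q = [18 -16; -16 46]
y = z − H·x̄ = [-12, -31]
S = H·P̄·Hᵀ + R = [35 24; 24 309]
K = P̄·Hᵀ·S⁻¹ = [-766/3413 2498/10239; -2338/3413 -2570/10239]
x' = x̄ + K·y = [11572/10239, 10253/10239]
P' = (I − K·H)·P̄ = [4846/10239 2048/10239; 2048/10239 18994/10239]

x' = [11572/10239, 10253/10239]
P' = [4846/10239 2048/10239; 2048/10239 18994/10239]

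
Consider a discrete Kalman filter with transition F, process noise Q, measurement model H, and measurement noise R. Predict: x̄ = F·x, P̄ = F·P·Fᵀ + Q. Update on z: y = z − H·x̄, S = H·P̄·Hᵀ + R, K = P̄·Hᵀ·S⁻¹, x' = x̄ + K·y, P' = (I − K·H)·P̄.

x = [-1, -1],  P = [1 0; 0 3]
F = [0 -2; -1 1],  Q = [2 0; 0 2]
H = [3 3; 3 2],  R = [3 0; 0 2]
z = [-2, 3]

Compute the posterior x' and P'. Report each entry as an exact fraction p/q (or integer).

x̄ = F·x = [2, 0]
P̄ = F·P·Fᵀ + Q = [14 -6; -6 6]
y = z − H·x̄ = [-8, -3]
S = H·P̄·Hᵀ + R = [75 72; 72 80]
K = P̄·Hᵀ·S⁻¹ = [-5/17 87/136; 9/17 -75/136]
x' = x̄ + K·y = [331/136, -351/136]
P' = (I − K·H)·P̄ = [127/68 -147/68; -147/68 183/68]

x' = [331/136, -351/136]
P' = [127/68 -147/68; -147/68 183/68]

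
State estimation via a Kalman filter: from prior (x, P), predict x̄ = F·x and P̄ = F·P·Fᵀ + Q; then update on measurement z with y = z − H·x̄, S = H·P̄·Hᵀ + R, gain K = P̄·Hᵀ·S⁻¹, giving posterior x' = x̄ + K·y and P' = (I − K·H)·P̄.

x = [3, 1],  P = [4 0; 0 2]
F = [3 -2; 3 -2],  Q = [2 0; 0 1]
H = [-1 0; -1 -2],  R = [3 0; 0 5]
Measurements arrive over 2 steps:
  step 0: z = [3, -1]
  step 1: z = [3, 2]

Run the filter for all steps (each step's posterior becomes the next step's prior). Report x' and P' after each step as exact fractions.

step 0: x̄ = F·x = [7, 7]
step 0: P̄ = F·P·Fᵀ + Q = [46 44; 44 45]
step 0: y = z − H·x̄ = [10, 20]
step 0: S = H·P̄·Hᵀ + R = [49 134; 134 407]
step 0: K = P̄·Hᵀ·S⁻¹ = [-766/1987 -402/1987; 48/1987 -670/1987]
step 0: x' = x̄ + K·y = [-1791/1987, 989/1987]
step 0: P' = (I − K·H)·P̄ = [2298/1987 -144/1987; -144/1987 1747/1987]
step 1: x̄ = F·x = [-7351/1987, -7351/1987]
step 1: P̄ = F·P·Fᵀ + Q = [33372/1987 29398/1987; 29398/1987 31385/1987]
step 1: y = z − H·x̄ = [-1390/1987, -18079/1987]
step 1: S = H·P̄·Hᵀ + R = [39333/1987 92168/1987; 92168/1987 286439/1987]
step 1: K = P̄·Hᵀ·S⁻¹ = [-535532/1394849 -276504/1394849; 37346/1394849 -460840/1394849]
step 1: x' = x̄ + K·y = [-2269869/1394849, -993417/1394849]
step 1: P' = (I − K·H)·P̄ = [1606596/1394849 -112038/1394849; -112038/1394849 1208119/1394849]

step 0: x' = [-1791/1987, 989/1987], P' = [2298/1987 -144/1987; -144/1987 1747/1987]
step 1: x' = [-2269869/1394849, -993417/1394849], P' = [1606596/1394849 -112038/1394849; -112038/1394849 1208119/1394849]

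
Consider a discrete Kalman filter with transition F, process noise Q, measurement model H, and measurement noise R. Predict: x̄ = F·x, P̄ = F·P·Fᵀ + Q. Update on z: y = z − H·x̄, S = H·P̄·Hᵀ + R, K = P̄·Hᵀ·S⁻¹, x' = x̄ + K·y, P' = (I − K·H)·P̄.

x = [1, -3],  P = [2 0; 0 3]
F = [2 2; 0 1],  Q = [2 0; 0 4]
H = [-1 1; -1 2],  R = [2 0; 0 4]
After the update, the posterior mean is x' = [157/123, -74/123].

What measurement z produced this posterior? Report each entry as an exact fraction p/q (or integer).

x̄ = F·x = [-4, -3]
P̄ = F·P·Fᵀ + Q = [22 6; 6 7]
S = H·P̄·Hᵀ + R = [19 18; 18 30]
K = P̄·Hᵀ·S⁻¹ = [-50/41 49/123; -19/41 67/123]
x' − x̄ = [649/123, 295/123] = K·y
y = (KᵀK)⁻¹·Kᵀ·(x' − x̄) = [-4, 1]
z = y + H·x̄ = [-4, 1] + [1, -2] = [-3, -1]

z = [-3, -1]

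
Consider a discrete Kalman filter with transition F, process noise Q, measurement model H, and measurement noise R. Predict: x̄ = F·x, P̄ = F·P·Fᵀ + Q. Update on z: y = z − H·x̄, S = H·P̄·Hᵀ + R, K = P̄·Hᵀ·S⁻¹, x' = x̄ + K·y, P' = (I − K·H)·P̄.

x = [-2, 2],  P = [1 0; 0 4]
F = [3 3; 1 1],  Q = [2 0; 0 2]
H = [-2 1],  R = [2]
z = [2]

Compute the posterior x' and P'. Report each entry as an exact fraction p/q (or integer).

x̄ = F·x = [0, 0]
P̄ = F·P·Fᵀ + Q = [47 15; 15 7]
y = z − H·x̄ = [2]
S = H·P̄·Hᵀ + R = [137]
K = P̄·Hᵀ·S⁻¹ = [-79/137; -23/137]
x' = x̄ + K·y = [-158/137, -46/137]
P' = (I − K·H)·P̄ = [198/137 238/137; 238/137 430/137]

x' = [-158/137, -46/137]
P' = [198/137 238/137; 238/137 430/137]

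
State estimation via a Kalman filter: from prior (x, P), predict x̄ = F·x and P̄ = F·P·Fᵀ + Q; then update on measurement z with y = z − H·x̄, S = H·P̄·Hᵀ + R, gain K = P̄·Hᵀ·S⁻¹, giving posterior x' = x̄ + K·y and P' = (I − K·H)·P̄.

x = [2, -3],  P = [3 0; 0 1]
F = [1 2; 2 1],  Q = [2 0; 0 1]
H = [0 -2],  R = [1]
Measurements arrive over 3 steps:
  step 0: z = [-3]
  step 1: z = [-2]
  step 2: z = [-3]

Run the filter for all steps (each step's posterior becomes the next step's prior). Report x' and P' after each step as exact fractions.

step 0: x' = [-212/57, 85/57], P' = [257/57 8/57; 8/57 14/57]
step 1: x' = [1422/509, 465/509], P' = [4373/1527 194/1527; 194/1527 377/1527]
step 2: x' = [3788/1827, 14551/9135], P' = [15713/5481 698/5481; 698/5481 6724/27405]

step 0: x̄ = F·x = [-4, 1]
step 0: P̄ = F·P·Fᵀ + Q = [9 8; 8 14]
step 0: y = z − H·x̄ = [-1]
step 0: S = H·P̄·Hᵀ + R = [57]
step 0: K = P̄·Hᵀ·S⁻¹ = [-16/57; -28/57]
step 0: x' = x̄ + K·y = [-212/57, 85/57]
step 0: P' = (I − K·H)·P̄ = [257/57 8/57; 8/57 14/57]
step 1: x̄ = F·x = [-14/19, -113/19]
step 1: P̄ = F·P·Fᵀ + Q = [153/19 194/19; 194/19 377/19]
step 1: y = z − H·x̄ = [-264/19]
step 1: S = H·P̄·Hᵀ + R = [1527/19]
step 1: K = P̄·Hᵀ·S⁻¹ = [-388/1527; -754/1527]
step 1: x' = x̄ + K·y = [1422/509, 465/509]
step 1: P' = (I − K·H)·P̄ = [4373/1527 194/1527; 194/1527 377/1527]
step 2: x̄ = F·x = [2352/509, 3309/509]
step 2: P̄ = F·P·Fᵀ + Q = [3237/509 3490/509; 3490/509 6724/509]
step 2: y = z − H·x̄ = [5091/509]
step 2: S = H·P̄·Hᵀ + R = [27405/509]
step 2: K = P̄·Hᵀ·S⁻¹ = [-1396/5481; -13448/27405]
step 2: x' = x̄ + K·y = [3788/1827, 14551/9135]
step 2: P' = (I − K·H)·P̄ = [15713/5481 698/5481; 698/5481 6724/27405]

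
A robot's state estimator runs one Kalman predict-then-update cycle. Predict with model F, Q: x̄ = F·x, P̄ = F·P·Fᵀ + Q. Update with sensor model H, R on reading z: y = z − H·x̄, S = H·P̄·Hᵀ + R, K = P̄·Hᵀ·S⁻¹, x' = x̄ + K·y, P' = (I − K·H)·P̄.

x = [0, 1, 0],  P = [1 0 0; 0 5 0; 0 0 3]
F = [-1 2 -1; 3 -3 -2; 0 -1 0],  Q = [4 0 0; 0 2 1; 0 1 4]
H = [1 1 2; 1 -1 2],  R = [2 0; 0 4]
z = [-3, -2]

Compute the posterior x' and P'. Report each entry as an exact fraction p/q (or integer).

x' = [-1/1752, -1081/1752, -254/219]
P' = [48149/3504 -2851/3504 -2837/438; -2851/3504 5093/3504 79/438; -2837/438 79/438 743/219]

x̄ = F·x = [2, -3, -1]
P̄ = F·P·Fᵀ + Q = [28 -27 -10; -27 68 16; -10 16 9]
y = z − H·x̄ = [0, -5]
S = H·P̄·Hᵀ + R = [104 -44; -44 86]
K = P̄·Hᵀ·S⁻¹ = [-47/3504 701/1752; 1753/3504 -835/1752; 107/438 7/219]
x' = x̄ + K·y = [-1/1752, -1081/1752, -254/219]
P' = (I − K·H)·P̄ = [48149/3504 -2851/3504 -2837/438; -2851/3504 5093/3504 79/438; -2837/438 79/438 743/219]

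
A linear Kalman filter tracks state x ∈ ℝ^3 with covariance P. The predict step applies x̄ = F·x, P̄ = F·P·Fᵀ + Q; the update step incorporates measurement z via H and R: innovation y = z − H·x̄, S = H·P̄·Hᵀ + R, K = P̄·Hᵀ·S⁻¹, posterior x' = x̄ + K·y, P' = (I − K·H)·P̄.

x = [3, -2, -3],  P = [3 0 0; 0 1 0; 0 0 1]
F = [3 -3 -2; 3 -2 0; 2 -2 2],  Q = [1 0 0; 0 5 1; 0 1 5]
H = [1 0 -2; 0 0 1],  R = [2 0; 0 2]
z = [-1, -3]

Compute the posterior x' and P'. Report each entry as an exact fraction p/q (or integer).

x̄ = F·x = [21, 13, 4]
P̄ = F·P·Fᵀ + Q = [41 33 20; 33 36 23; 20 23 25]
y = z − H·x̄ = [-14, -7]
S = H·P̄·Hᵀ + R = [63 -30; -30 27]
K = P̄·Hᵀ·S⁻¹ = [209/267 430/267; 113/267 353/267; -20/267 75/89]
x' = x̄ + K·y = [-329/267, -194/89, -227/267]
P' = (I − K·H)·P̄ = [2138/267 546/89 860/267; 546/89 2962/267 706/267; 860/267 706/267 150/89]

x' = [-329/267, -194/89, -227/267]
P' = [2138/267 546/89 860/267; 546/89 2962/267 706/267; 860/267 706/267 150/89]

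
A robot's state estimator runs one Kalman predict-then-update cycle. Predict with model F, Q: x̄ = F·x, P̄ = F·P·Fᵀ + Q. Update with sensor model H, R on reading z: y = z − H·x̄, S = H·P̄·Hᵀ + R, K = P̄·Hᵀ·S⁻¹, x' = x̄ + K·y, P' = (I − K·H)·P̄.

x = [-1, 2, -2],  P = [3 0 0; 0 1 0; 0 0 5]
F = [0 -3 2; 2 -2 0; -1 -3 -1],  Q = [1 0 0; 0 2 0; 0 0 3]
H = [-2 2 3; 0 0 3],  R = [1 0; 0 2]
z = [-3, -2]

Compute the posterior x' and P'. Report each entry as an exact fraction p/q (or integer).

x' = [-190607/26738, -100206/13369, -9823/13369]
P' = [382641/26738 184902/13369 2825/13369; 184902/13369 188226/13369 -1488/13369; 2825/13369 -1488/13369 2896/13369]

x̄ = F·x = [-10, -6, -3]
P̄ = F·P·Fᵀ + Q = [30 6 -1; 6 18 0; -1 0 20]
y = z − H·x̄ = [-2, 7]
S = H·P̄·Hᵀ + R = [337 186; 186 182]
K = P̄·Hᵀ·S⁻¹ = [-4362/13369 8475/26738; 2184/13369 -2232/13369; 62/13369 4344/13369]
x' = x̄ + K·y = [-190607/26738, -100206/13369, -9823/13369]
P' = (I − K·H)·P̄ = [382641/26738 184902/13369 2825/13369; 184902/13369 188226/13369 -1488/13369; 2825/13369 -1488/13369 2896/13369]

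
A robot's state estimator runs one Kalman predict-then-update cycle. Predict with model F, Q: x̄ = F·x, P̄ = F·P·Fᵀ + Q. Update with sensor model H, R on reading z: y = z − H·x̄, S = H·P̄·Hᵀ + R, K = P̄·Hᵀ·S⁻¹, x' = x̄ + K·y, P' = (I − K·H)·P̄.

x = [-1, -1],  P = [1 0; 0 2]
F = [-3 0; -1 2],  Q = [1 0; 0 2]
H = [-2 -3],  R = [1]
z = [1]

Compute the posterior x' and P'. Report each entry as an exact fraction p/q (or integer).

x̄ = F·x = [3, -1]
P̄ = F·P·Fᵀ + Q = [10 3; 3 11]
y = z − H·x̄ = [4]
S = H·P̄·Hᵀ + R = [176]
K = P̄·Hᵀ·S⁻¹ = [-29/176; -39/176]
x' = x̄ + K·y = [103/44, -83/44]
P' = (I − K·H)·P̄ = [919/176 -603/176; -603/176 415/176]

x' = [103/44, -83/44]
P' = [919/176 -603/176; -603/176 415/176]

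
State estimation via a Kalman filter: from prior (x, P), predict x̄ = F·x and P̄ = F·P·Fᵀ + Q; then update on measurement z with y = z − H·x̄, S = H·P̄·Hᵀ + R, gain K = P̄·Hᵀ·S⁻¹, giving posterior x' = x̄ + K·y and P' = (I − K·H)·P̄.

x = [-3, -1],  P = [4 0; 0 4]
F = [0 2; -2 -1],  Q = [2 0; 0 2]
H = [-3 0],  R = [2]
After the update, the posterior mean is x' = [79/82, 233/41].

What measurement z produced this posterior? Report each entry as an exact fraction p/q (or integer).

z = [-3]

x̄ = F·x = [-2, 7]
P̄ = F·P·Fᵀ + Q = [18 -8; -8 22]
S = H·P̄·Hᵀ + R = [164]
K = P̄·Hᵀ·S⁻¹ = [-27/82; 6/41]
x' − x̄ = [243/82, -54/41] = K·y
y = (KᵀK)⁻¹·Kᵀ·(x' − x̄) = [-9]
z = y + H·x̄ = [-9] + [6] = [-3]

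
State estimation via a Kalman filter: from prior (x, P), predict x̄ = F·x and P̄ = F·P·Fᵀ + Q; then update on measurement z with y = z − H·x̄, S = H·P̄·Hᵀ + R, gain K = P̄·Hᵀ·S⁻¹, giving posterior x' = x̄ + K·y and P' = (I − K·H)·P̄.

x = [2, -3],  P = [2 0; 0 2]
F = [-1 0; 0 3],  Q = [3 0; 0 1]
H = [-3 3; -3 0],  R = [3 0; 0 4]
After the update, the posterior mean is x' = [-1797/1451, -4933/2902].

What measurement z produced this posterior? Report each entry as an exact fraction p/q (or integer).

z = [-1, 3]

x̄ = F·x = [-2, -9]
P̄ = F·P·Fᵀ + Q = [5 0; 0 19]
S = H·P̄·Hᵀ + R = [219 45; 45 49]
K = P̄·Hᵀ·S⁻¹ = [-10/1451 -435/1451; 931/2902 -855/2902]
x' − x̄ = [1105/1451, 21185/2902] = K·y
y = (KᵀK)⁻¹·Kᵀ·(x' − x̄) = [20, -3]
z = y + H·x̄ = [20, -3] + [-21, 6] = [-1, 3]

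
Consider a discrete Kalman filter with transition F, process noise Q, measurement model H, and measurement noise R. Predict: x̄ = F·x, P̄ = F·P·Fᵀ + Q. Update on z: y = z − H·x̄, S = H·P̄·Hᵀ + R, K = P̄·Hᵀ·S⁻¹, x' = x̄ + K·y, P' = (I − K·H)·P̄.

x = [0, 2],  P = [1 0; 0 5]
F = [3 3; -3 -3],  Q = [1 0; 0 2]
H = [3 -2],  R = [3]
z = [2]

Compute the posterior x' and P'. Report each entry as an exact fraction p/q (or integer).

x' = [288/685, -2/5]
P' = [821/1370 3/5; 3/5 6/5]

x̄ = F·x = [6, -6]
P̄ = F·P·Fᵀ + Q = [55 -54; -54 56]
y = z − H·x̄ = [-28]
S = H·P̄·Hᵀ + R = [1370]
K = P̄·Hᵀ·S⁻¹ = [273/1370; -1/5]
x' = x̄ + K·y = [288/685, -2/5]
P' = (I − K·H)·P̄ = [821/1370 3/5; 3/5 6/5]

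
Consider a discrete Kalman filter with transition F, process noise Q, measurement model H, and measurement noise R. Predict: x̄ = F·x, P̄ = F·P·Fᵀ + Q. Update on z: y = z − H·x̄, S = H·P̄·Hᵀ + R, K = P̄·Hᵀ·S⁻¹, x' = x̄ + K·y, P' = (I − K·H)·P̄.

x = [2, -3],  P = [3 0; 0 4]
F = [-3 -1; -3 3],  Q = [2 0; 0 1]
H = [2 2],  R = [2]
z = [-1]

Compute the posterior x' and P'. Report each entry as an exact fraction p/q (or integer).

x' = [61/17, -212/51]
P' = [1269/85 -1253/85; -1253/85 3838/255]

x̄ = F·x = [-3, -15]
P̄ = F·P·Fᵀ + Q = [33 15; 15 64]
y = z − H·x̄ = [35]
S = H·P̄·Hᵀ + R = [510]
K = P̄·Hᵀ·S⁻¹ = [16/85; 79/255]
x' = x̄ + K·y = [61/17, -212/51]
P' = (I − K·H)·P̄ = [1269/85 -1253/85; -1253/85 3838/255]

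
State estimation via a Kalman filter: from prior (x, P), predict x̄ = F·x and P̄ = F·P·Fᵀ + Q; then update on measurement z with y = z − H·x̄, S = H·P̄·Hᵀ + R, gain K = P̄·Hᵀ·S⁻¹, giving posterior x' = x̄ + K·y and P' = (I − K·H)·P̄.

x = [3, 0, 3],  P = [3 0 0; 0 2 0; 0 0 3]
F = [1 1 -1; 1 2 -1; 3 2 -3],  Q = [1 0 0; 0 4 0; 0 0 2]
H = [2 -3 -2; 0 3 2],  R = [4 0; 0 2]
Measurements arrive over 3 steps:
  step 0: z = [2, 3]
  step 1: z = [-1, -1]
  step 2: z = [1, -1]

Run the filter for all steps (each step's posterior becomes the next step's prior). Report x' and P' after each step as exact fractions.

step 0: x' = [967/687, -54/229, 1058/687], P' = [553/687 -194/687 166/229; -194/687 1640/687 -2444/687; 166/229 -2444/687 3946/687]
step 1: x' = [-8235487/14840357, 108887/14840357, -5728643/14840357], P' = [11898267/14840357 -2829490/14840357 8713066/14840357; -2829490/14840357 19685440/14840357 -28702908/14840357; 8713066/14840357 -28702908/14840357 48390166/14840357]
step 2: x' = [-3548977368/60113384357, -6783560313/60113384357, -20919928463/60113384357], P' = [47890408851/60113384357 -11082839570/60113384357 34563969162/60113384357; -11082839570/60113384357 79275864672/60113384357 -115370140572/60113384357; 34563969162/60113384357 -115370140572/60113384357 194281597238/60113384357]

step 0: x̄ = F·x = [0, 0, 0]
step 0: P̄ = F·P·Fᵀ + Q = [9 10 22; 10 18 26; 22 26 64]
step 0: y = z − H·x̄ = [2, 3]
step 0: S = H·P̄·Hᵀ + R = [474 -582; -582 732]
step 0: K = P̄·Hᵀ·S⁻¹ = [173/687 69/229; -35/229 16/687; 109/687 280/687]
step 0: x' = x̄ + K·y = [967/687, -54/229, 1058/687]
step 0: P' = (I − K·H)·P̄ = [553/687 -194/687 166/229; -194/687 1640/687 -2444/687; 166/229 -2444/687 3946/687]
step 1: x̄ = F·x = [-253/687, -415/687, -199/229]
step 1: P̄ = F·P·Fᵀ + Q = [10330/687 4511/229 25039/687; 4511/229 21811/687 35069/687; 25039/687 35069/687 66461/687]
step 1: y = z − H·x̄ = [-2620/687, 584/229]
step 1: S = H·P̄·Hᵀ + R = [564331/687 -701617/687; -701617/687 884345/687]
step 1: K = P̄·Hᵀ·S⁻¹ = [530674/2120051 4468831/14840357; -261053/2120051 825252/14840357; 241233/2120051 5335804/14840357]
step 1: x' = x̄ + K·y = [-8235487/14840357, 108887/14840357, -5728643/14840357]
step 1: P' = (I − K·H)·P̄ = [11898267/14840357 -2829490/14840357 8713066/14840357; -2829490/14840357 19685440/14840357 -28702908/14840357; 8713066/14840357 -28702908/14840357 48390166/14840357]
step 2: x̄ = F·x = [-2397957/14840357, -327010/2120051, -7302758/14840357]
step 2: P̄ = F·P·Fᵀ + Q = [129134934/14840357 22836205/2120051 297324873/14840357; 22836205/2120051 40637023/2120051 59188001/2120051; 297324873/14840357 59188001/2120051 804664199/14840357]
step 2: y = z − H·x̄ = [-1836455/14840357, 6632369/14840357]
step 2: S = H·P̄·Hᵀ + R = [7029642289/14840357 -8602161227/14840357; -8602161227/14840357 10780262043/14840357]
step 2: K = P̄·Hᵀ·S⁻¹ = [14975349522/60113384357 17939709807/60113384357; -7313248003/60113384357 3543656436/60113384357; 6668791391/60113384357 21226386380/60113384357]
step 2: x' = x̄ + K·y = [-3548977368/60113384357, -6783560313/60113384357, -20919928463/60113384357]
step 2: P' = (I − K·H)·P̄ = [47890408851/60113384357 -11082839570/60113384357 34563969162/60113384357; -11082839570/60113384357 79275864672/60113384357 -115370140572/60113384357; 34563969162/60113384357 -115370140572/60113384357 194281597238/60113384357]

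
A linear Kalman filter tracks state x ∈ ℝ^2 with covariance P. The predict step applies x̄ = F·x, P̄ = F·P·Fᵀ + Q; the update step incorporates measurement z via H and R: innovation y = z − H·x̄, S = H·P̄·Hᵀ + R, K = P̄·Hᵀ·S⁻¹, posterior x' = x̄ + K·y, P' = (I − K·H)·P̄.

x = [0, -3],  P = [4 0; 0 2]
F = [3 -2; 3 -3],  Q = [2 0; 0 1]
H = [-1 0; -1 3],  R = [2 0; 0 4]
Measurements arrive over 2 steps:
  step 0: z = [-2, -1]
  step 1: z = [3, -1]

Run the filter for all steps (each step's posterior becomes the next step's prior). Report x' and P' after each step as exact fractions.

step 0: x' = [802/683, 261/683], P' = [1109/683 435/683; 435/683 449/683]
step 1: x' = [-669705/322327, -344988/322327], P' = [502134/322327 195450/322327; 195450/322327 201250/322327]

step 0: x̄ = F·x = [6, 9]
step 0: P̄ = F·P·Fᵀ + Q = [46 48; 48 55]
step 0: y = z − H·x̄ = [4, -22]
step 0: S = H·P̄·Hᵀ + R = [48 -98; -98 257]
step 0: K = P̄·Hᵀ·S⁻¹ = [-1109/1366 49/683; -435/1366 228/683]
step 0: x' = x̄ + K·y = [802/683, 261/683]
step 0: P' = (I − K·H)·P̄ = [1109/683 435/683; 435/683 449/683]
step 1: x̄ = F·x = [1884/683, 1623/683]
step 1: P̄ = F·P·Fᵀ + Q = [7923/683 6150/683; 6150/683 6875/683]
step 1: y = z − H·x̄ = [3933/683, -3668/683]
step 1: S = H·P̄·Hᵀ + R = [9289/683 -10527/683; -10527/683 35630/683]
step 1: K = P̄·Hᵀ·S⁻¹ = [-251067/322327 21054/322327; -97725/322327 102075/322327]
step 1: x' = x̄ + K·y = [-669705/322327, -344988/322327]
step 1: P' = (I − K·H)·P̄ = [502134/322327 195450/322327; 195450/322327 201250/322327]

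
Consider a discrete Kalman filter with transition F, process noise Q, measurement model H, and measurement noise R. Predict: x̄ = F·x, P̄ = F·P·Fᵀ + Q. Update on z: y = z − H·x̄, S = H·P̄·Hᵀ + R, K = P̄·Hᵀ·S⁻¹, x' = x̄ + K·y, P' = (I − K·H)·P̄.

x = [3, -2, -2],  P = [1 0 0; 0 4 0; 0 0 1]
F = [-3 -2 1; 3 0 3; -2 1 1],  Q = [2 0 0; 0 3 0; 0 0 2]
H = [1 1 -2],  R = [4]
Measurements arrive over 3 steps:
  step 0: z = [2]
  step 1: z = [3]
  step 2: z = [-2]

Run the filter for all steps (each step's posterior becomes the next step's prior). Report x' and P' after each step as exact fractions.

step 0: x̄ = F·x = [-7, 3, -10]
step 0: P̄ = F·P·Fᵀ + Q = [28 -6 -1; -6 21 -3; -1 -3 11]
step 0: y = z − H·x̄ = [-14]
step 0: S = H·P̄·Hᵀ + R = [101]
step 0: K = P̄·Hᵀ·S⁻¹ = [24/101; 21/101; -26/101]
step 0: x' = x̄ + K·y = [-1043/101, 9/101, -646/101]
step 0: P' = (I − K·H)·P̄ = [2252/101 -1110/101 523/101; -1110/101 1680/101 243/101; 523/101 243/101 435/101]
step 1: x̄ = F·x = [2465/101, -5067/101, 1449/101]
step 1: P̄ = F·P·Fᵀ + Q = [10195/101 -16899/101 6619/101; -16899/101 33900/101 -16377/101; 6619/101 -16377/101 14159/101]
step 1: y = z − H·x̄ = [5803/101]
step 1: S = H·P̄·Hᵀ + R = [106369/101]
step 1: K = P̄·Hᵀ·S⁻¹ = [-19942/106369; 49755/106369; -38076/106369]
step 1: x' = x̄ + K·y = [1450259/106369, -2477658/106369, -661647/106369]
step 1: P' = (I − K·H)·P̄ = [6799491/106369 -7973421/106369 -547081/106369; -7973421/106369 11191575/106369 1509567/106369; -547081/106369 1509567/106369 557395/106369]
step 2: x̄ = F·x = [-57108/106369, 2365836/106369, -6039823/106369]
step 2: P̄ = F·P·Fᵀ + Q = [8295018/106369 -17457624/106369 12223608/106369; -17457624/106369 56683623/106369 -56875080/106369; 12223608/106369 -56875080/106369 76260814/106369]
step 2: y = z − H·x̄ = [-14601112/106369]
step 2: S = H·P̄·Hᵀ + R = [514138013/106369]
step 2: K = P̄·Hᵀ·S⁻¹ = [-33609822/514138013; 152976159/514138013; -197173100/514138013]
step 2: x' = x̄ + K·y = [4337536140/514138013, -9563461260/514138013, -2128026771/514138013]
step 2: P' = (I − K·H)·P̄ = [29474413950/514138013 -36045526806/514138013 -3218336784/514138013; -36045526806/514138013 53977193322/514138013 8659880940/514138013; -3218336784/514138013 8659880940/514138013 3115118278/514138013]

step 0: x' = [-1043/101, 9/101, -646/101], P' = [2252/101 -1110/101 523/101; -1110/101 1680/101 243/101; 523/101 243/101 435/101]
step 1: x' = [1450259/106369, -2477658/106369, -661647/106369], P' = [6799491/106369 -7973421/106369 -547081/106369; -7973421/106369 11191575/106369 1509567/106369; -547081/106369 1509567/106369 557395/106369]
step 2: x' = [4337536140/514138013, -9563461260/514138013, -2128026771/514138013], P' = [29474413950/514138013 -36045526806/514138013 -3218336784/514138013; -36045526806/514138013 53977193322/514138013 8659880940/514138013; -3218336784/514138013 8659880940/514138013 3115118278/514138013]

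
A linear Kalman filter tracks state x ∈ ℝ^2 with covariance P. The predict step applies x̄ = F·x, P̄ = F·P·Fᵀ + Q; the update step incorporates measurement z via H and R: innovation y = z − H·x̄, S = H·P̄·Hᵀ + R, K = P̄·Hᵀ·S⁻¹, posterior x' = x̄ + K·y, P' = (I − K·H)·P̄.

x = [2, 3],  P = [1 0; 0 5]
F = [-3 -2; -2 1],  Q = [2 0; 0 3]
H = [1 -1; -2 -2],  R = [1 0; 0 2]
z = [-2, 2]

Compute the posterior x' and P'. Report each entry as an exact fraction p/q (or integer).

x̄ = F·x = [-12, -1]
P̄ = F·P·Fᵀ + Q = [31 -4; -4 12]
y = z − H·x̄ = [9, -24]
S = H·P̄·Hᵀ + R = [52 -38; -38 142]
K = P̄·Hᵀ·S⁻¹ = [1459/2970 -739/2970; -16/33 -8/33]
x' = x̄ + K·y = [-1591/990, 5/11]
P' = (I − K·H)·P̄ = [1099/2970 -4/33; -4/33 4/11]

x' = [-1591/990, 5/11]
P' = [1099/2970 -4/33; -4/33 4/11]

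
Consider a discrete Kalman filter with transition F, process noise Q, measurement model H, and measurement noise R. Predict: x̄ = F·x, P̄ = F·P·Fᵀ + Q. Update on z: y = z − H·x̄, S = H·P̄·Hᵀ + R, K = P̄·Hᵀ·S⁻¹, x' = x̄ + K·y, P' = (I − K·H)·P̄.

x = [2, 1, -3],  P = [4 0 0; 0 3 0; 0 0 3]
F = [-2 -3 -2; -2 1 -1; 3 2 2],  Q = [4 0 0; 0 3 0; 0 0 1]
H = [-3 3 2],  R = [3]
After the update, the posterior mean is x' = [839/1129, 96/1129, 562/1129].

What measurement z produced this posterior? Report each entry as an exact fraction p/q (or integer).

z = [-1]

x̄ = F·x = [-1, 0, 2]
P̄ = F·P·Fᵀ + Q = [59 13 -54; 13 25 -24; -54 -24 61]
S = H·P̄·Hᵀ + R = [1129]
K = P̄·Hᵀ·S⁻¹ = [-246/1129; -12/1129; 212/1129]
x' − x̄ = [1968/1129, 96/1129, -1696/1129] = K·y
y = (KᵀK)⁻¹·Kᵀ·(x' − x̄) = [-8]
z = y + H·x̄ = [-8] + [7] = [-1]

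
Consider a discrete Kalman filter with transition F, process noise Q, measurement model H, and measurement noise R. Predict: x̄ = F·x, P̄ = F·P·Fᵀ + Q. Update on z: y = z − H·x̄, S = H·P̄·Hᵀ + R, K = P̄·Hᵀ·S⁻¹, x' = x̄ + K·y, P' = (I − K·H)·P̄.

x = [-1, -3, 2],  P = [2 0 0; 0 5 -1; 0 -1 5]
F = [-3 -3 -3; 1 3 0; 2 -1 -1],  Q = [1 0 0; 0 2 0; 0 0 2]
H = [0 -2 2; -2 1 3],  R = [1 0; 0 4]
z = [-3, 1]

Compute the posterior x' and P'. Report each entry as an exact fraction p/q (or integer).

x̄ = F·x = [6, -10, -1]
P̄ = F·P·Fᵀ + Q = [91 -42 12; -42 49 -8; 12 -8 18]
y = z − H·x̄ = [-21, 26]
S = H·P̄·Hᵀ + R = [333 -174; -174 555]
K = P̄·Hᵀ·S⁻¹ = [9076/51513 -4868/17171; -14768/51513 1829/17171; 3632/17171 5458/51513]
x' = x̄ + K·y = [-87074/17171, -20780/17171, -138421/51513]
P' = (I − K·H)·P̄ = [320641/17171 154318/17171 467492/51513; 154318/17171 80834/17171 235118/51513; 467492/51513 235118/51513 240566/51513]

x' = [-87074/17171, -20780/17171, -138421/51513]
P' = [320641/17171 154318/17171 467492/51513; 154318/17171 80834/17171 235118/51513; 467492/51513 235118/51513 240566/51513]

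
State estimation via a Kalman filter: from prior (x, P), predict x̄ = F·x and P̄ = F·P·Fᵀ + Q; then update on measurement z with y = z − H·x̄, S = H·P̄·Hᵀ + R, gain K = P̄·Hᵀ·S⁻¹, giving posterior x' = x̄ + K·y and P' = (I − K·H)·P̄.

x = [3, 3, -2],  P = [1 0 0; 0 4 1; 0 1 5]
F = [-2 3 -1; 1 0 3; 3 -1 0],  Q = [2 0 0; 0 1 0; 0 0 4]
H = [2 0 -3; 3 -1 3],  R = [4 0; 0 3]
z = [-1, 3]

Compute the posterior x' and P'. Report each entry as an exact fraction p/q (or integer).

x̄ = F·x = [5, -3, 6]
P̄ = F·P·Fᵀ + Q = [41 -8 -17; -8 47 0; -17 0 17]
y = z − H·x̄ = [7, -33]
S = H·P̄·Hᵀ + R = [525 160; 160 314]
K = P̄·Hᵀ·S⁻¹ = [14481/69625 2072/13925; 3168/69625 -6943/27850; -2669/13925 272/2785]
x' = x̄ + K·y = [107612/69625, 772197/139250, 19987/13925]
P' = (I − K·H)·P̄ = [99852/69625 410256/69625 9452/13925; 410256/69625 4181361/139250 53856/13925; 9452/13925 53856/13925 1972/2785]

x' = [107612/69625, 772197/139250, 19987/13925]
P' = [99852/69625 410256/69625 9452/13925; 410256/69625 4181361/139250 53856/13925; 9452/13925 53856/13925 1972/2785]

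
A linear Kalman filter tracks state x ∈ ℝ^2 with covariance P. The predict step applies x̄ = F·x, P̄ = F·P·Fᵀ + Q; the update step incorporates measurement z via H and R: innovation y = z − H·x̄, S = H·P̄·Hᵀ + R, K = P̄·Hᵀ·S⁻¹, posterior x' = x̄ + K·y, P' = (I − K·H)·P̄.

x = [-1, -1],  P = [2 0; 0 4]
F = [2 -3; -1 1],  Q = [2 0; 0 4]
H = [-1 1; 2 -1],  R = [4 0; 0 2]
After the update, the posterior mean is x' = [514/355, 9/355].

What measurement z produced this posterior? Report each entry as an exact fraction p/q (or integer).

x̄ = F·x = [1, 0]
P̄ = F·P·Fᵀ + Q = [46 -16; -16 10]
S = H·P̄·Hᵀ + R = [92 -150; -150 260]
K = P̄·Hᵀ·S⁻¹ = [4/71 159/355; 23/71 9/355]
x' − x̄ = [159/355, 9/355] = K·y
y = (KᵀK)⁻¹·Kᵀ·(x' − x̄) = [0, 1]
z = y + H·x̄ = [0, 1] + [-1, 2] = [-1, 3]

z = [-1, 3]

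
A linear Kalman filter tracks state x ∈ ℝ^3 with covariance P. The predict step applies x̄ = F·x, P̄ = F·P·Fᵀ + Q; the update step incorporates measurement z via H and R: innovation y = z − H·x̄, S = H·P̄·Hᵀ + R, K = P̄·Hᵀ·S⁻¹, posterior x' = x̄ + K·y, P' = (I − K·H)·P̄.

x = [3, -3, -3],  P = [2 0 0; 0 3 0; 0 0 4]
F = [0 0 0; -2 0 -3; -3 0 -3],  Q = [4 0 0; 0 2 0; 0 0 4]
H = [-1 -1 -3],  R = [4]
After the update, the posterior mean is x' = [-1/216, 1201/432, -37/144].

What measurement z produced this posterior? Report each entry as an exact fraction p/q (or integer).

z = [-2]

x̄ = F·x = [0, 3, 0]
P̄ = F·P·Fᵀ + Q = [4 0 0; 0 46 48; 0 48 58]
S = H·P̄·Hᵀ + R = [864]
K = P̄·Hᵀ·S⁻¹ = [-1/216; -95/432; -37/144]
x' − x̄ = [-1/216, -95/432, -37/144] = K·y
y = (KᵀK)⁻¹·Kᵀ·(x' − x̄) = [1]
z = y + H·x̄ = [1] + [-3] = [-2]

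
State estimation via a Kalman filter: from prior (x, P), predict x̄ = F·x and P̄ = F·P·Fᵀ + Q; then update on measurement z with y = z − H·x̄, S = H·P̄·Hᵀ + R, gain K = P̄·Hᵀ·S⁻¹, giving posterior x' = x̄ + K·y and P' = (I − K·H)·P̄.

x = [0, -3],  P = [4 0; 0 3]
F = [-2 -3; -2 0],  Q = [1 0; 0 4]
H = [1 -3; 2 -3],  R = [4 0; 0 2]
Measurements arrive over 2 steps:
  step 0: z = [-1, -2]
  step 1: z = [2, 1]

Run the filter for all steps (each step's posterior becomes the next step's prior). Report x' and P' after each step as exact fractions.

step 0: x̄ = F·x = [9, 0]
step 0: P̄ = F·P·Fᵀ + Q = [44 16; 16 20]
step 0: y = z − H·x̄ = [-10, -20]
step 0: S = H·P̄·Hᵀ + R = [132 124; 124 166]
step 0: K = P̄·Hᵀ·S⁻¹ = [-37/43 38/43; -479/817 220/817]
step 0: x' = x̄ + K·y = [-3/43, 390/817]
step 0: P' = (I − K·H)·P̄ = [224/43 124/43; 124/43 1424/817]
step 1: x̄ = F·x = [-1056/817, 6/43]
step 1: P̄ = F·P·Fᵀ + Q = [58929/817 1640/43; 1640/43 1068/43]
step 1: y = z − H·x̄ = [3032/817, 3271/817]
step 1: S = H·P̄·Hᵀ + R = [57865/817 20046/817; 20046/817 46058/817]
step 1: K = P̄·Hᵀ·S⁻¹ = [-1272969/1385131 1287174/1385131; -855328/1385131 415694/1385131]
step 1: x' = x̄ + K·y = [-1361070/1385131, -1316664/1385131]
step 1: P' = (I − K·H)·P̄ = [7666224/1385131 4252700/1385131; 4252700/1385131 2558004/1385131]

step 0: x' = [-3/43, 390/817], P' = [224/43 124/43; 124/43 1424/817]
step 1: x' = [-1361070/1385131, -1316664/1385131], P' = [7666224/1385131 4252700/1385131; 4252700/1385131 2558004/1385131]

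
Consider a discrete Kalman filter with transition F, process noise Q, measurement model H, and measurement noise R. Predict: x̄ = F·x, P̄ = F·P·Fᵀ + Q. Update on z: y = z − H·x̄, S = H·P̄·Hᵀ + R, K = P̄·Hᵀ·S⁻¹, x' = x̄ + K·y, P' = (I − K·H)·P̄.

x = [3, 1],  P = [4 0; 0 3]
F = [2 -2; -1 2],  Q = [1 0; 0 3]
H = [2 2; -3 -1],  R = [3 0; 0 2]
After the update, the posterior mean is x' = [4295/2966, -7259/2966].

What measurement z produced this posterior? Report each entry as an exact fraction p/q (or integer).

z = [-3, -2]

x̄ = F·x = [4, -1]
P̄ = F·P·Fᵀ + Q = [29 -20; -20 19]
S = H·P̄·Hᵀ + R = [35 -52; -52 162]
K = P̄·Hᵀ·S⁻¹ = [-284/1483 -1409/2966; 904/1483 1331/2966]
x' − x̄ = [-7569/2966, -4293/2966] = K·y
y = (KᵀK)⁻¹·Kᵀ·(x' − x̄) = [-9, 9]
z = y + H·x̄ = [-9, 9] + [6, -11] = [-3, -2]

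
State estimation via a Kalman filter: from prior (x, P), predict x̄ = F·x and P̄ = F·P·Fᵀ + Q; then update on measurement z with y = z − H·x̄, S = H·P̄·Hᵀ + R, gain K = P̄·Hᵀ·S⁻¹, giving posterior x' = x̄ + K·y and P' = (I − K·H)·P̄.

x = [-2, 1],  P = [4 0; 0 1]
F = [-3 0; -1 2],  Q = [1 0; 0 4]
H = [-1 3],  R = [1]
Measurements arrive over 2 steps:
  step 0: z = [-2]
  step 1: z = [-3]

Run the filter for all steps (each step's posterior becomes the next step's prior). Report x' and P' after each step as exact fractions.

step 0: x̄ = F·x = [6, 4]
step 0: P̄ = F·P·Fᵀ + Q = [37 12; 12 12]
step 0: y = z − H·x̄ = [-8]
step 0: S = H·P̄·Hᵀ + R = [74]
step 0: K = P̄·Hᵀ·S⁻¹ = [-1/74; 12/37]
step 0: x' = x̄ + K·y = [226/37, 52/37]
step 0: P' = (I − K·H)·P̄ = [2737/74 456/37; 456/37 156/37]
step 1: x̄ = F·x = [-678/37, -122/37]
step 1: P̄ = F·P·Fᵀ + Q = [24707/74 2739/74; 2739/74 633/74]
step 1: y = z − H·x̄ = [-423/37]
step 1: S = H·P̄·Hᵀ + R = [7022/37]
step 1: K = P̄·Hᵀ·S⁻¹ = [-8245/7022; -210/3511]
step 1: x' = x̄ + K·y = [-34413/7022, -9176/3511]
step 1: P' = (I − K·H)·P̄ = [253598/3511 166317/7022; 166317/7022 55299/7022]

step 0: x' = [226/37, 52/37], P' = [2737/74 456/37; 456/37 156/37]
step 1: x' = [-34413/7022, -9176/3511], P' = [253598/3511 166317/7022; 166317/7022 55299/7022]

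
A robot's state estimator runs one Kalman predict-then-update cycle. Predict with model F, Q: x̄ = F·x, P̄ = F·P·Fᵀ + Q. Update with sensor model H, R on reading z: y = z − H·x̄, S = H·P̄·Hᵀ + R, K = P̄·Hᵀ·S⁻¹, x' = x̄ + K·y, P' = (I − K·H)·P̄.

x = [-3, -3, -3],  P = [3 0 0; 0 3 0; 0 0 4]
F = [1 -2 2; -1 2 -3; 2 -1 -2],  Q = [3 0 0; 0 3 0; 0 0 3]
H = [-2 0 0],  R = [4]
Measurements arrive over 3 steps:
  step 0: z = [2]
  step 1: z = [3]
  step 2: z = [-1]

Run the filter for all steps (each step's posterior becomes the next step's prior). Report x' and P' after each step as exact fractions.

step 0: x̄ = F·x = [-3, 6, 3]
step 0: P̄ = F·P·Fᵀ + Q = [34 -39 -4; -39 54 12; -4 12 34]
step 0: y = z − H·x̄ = [-4]
step 0: S = H·P̄·Hᵀ + R = [140]
step 0: K = P̄·Hᵀ·S⁻¹ = [-17/35; 39/70; 2/35]
step 0: x' = x̄ + K·y = [-37/35, 132/35, 97/35]
step 0: P' = (I − K·H)·P̄ = [34/35 -39/35 -4/35; -39/35 369/35 264/35; -4/35 264/35 1174/35]
step 1: x̄ = F·x = [-107/35, 2/7, -80/7]
step 1: P̄ = F·P·Fᵀ + Q = [4339/35 -1210/7 -635/7; -1210/7 1829/7 1159/7; -635/7 1159/7 1310/7]
step 1: y = z − H·x̄ = [-109/35]
step 1: S = H·P̄·Hᵀ + R = [17496/35]
step 1: K = P̄·Hᵀ·S⁻¹ = [-4339/8748; 3025/4374; 3175/8748]
step 1: x' = x̄ + K·y = [-13231/8748, -8171/4374, -109865/8748]
step 1: P' = (I − K·H)·P̄ = [4339/4374 -3025/2187 -3175/4374; -3025/2187 48539/2187 87694/2187; -3175/4374 87694/2187 530545/4374]
step 2: x̄ = F·x = [-22253/972, 155071/4374, 11645/486]
step 2: P̄ = F·P·Fᵀ + Q = [14029/54 -101687/243 -9535/27; -101687/243 1540586/2187 154861/243; -9535/27 154861/243 18524/27]
step 2: y = z − H·x̄ = [-22739/486]
step 2: S = H·P̄·Hᵀ + R = [28166/27]
step 2: K = P̄·Hᵀ·S⁻¹ = [-14029/28166; 101687/126747; 9535/14083]
step 2: x' = x̄ + K·y = [52004/126747, -2377700/1140723, -978145/126747]
step 2: P' = (I − K·H)·P̄ = [14029/14083 -203374/126747 -19070/14083; -203374/126747 37614100/1140723 8953199/126747; -19070/14083 8953199/126747 2927446/14083]

step 0: x' = [-37/35, 132/35, 97/35], P' = [34/35 -39/35 -4/35; -39/35 369/35 264/35; -4/35 264/35 1174/35]
step 1: x' = [-13231/8748, -8171/4374, -109865/8748], P' = [4339/4374 -3025/2187 -3175/4374; -3025/2187 48539/2187 87694/2187; -3175/4374 87694/2187 530545/4374]
step 2: x' = [52004/126747, -2377700/1140723, -978145/126747], P' = [14029/14083 -203374/126747 -19070/14083; -203374/126747 37614100/1140723 8953199/126747; -19070/14083 8953199/126747 2927446/14083]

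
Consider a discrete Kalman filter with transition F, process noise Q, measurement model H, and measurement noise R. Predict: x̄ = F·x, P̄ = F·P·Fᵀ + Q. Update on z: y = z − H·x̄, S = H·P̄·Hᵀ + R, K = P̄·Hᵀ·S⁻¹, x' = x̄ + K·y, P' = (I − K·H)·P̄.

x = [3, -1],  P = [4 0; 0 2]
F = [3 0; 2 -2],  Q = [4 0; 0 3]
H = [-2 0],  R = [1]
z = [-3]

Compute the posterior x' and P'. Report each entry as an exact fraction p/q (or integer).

x' = [249/161, 568/161]
P' = [40/161 24/161; 24/161 2043/161]

x̄ = F·x = [9, 8]
P̄ = F·P·Fᵀ + Q = [40 24; 24 27]
y = z − H·x̄ = [15]
S = H·P̄·Hᵀ + R = [161]
K = P̄·Hᵀ·S⁻¹ = [-80/161; -48/161]
x' = x̄ + K·y = [249/161, 568/161]
P' = (I − K·H)·P̄ = [40/161 24/161; 24/161 2043/161]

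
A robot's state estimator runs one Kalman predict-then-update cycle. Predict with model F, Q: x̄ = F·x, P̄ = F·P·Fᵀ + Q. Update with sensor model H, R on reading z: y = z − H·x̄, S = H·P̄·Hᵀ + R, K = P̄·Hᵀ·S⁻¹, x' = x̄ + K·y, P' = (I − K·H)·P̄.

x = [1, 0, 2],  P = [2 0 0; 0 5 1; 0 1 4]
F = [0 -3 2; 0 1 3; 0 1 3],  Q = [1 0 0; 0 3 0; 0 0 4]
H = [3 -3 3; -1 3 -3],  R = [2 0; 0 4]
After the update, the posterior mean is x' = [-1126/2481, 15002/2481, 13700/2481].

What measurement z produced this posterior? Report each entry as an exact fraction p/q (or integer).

x̄ = F·x = [4, 6, 6]
P̄ = F·P·Fᵀ + Q = [50 2 2; 2 50 47; 2 47 51]
S = H·P̄·Hᵀ + R = [515 -213; -213 117]
K = P̄·Hᵀ·S⁻¹ = [1150/2481 3100/7443; 190/2481 1483/7443; -146/2481 -1688/7443]
x' − x̄ = [-11050/2481, 116/2481, -1186/2481] = K·y
y = (KᵀK)⁻¹·Kᵀ·(x' − x̄) = [-15, 6]
z = y + H·x̄ = [-15, 6] + [12, -4] = [-3, 2]

z = [-3, 2]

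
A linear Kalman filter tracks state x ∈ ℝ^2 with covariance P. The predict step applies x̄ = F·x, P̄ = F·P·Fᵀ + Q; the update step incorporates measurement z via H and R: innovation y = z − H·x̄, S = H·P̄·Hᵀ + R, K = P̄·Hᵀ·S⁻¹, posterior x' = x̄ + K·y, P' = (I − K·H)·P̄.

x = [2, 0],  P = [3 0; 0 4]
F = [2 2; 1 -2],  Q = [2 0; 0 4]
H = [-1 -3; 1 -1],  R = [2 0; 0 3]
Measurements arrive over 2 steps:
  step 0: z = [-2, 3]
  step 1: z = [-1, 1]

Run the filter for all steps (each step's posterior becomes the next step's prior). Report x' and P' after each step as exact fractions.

step 0: x' = [28772/10123, -2476/10123], P' = [17290/10123 -4190/10123; -4190/10123 3088/10123]
step 1: x' = [484701/295829, -30029/295829], P' = [7356056/5620751 -1634362/5620751; -1634362/5620751 1493672/5620751]

step 0: x̄ = F·x = [4, 2]
step 0: P̄ = F·P·Fᵀ + Q = [30 -10; -10 23]
step 0: y = z − H·x̄ = [8, 1]
step 0: S = H·P̄·Hᵀ + R = [179 59; 59 76]
step 0: K = P̄·Hᵀ·S⁻¹ = [-2360/10123 7160/10123; -2537/10123 -2426/10123]
step 0: x' = x̄ + K·y = [28772/10123, -2476/10123]
step 0: P' = (I − K·H)·P̄ = [17290/10123 -4190/10123; -4190/10123 3088/10123]
step 1: x̄ = F·x = [52592/10123, 33724/10123]
step 1: P̄ = F·P·Fᵀ + Q = [68238/10123 30608/10123; 30608/10123 86894/10123]
step 1: y = z − H·x̄ = [143641/10123, -165/191]
step 1: S = H·P̄·Hᵀ + R = [1054178/10123 2476/191; 2476/191 2345/191]
step 1: K = P̄·Hᵀ·S⁻¹ = [-1226485/5620751 2996806/5620751; -1423327/5620751 -1042678/5620751]
step 1: x' = x̄ + K·y = [484701/295829, -30029/295829]
step 1: P' = (I − K·H)·P̄ = [7356056/5620751 -1634362/5620751; -1634362/5620751 1493672/5620751]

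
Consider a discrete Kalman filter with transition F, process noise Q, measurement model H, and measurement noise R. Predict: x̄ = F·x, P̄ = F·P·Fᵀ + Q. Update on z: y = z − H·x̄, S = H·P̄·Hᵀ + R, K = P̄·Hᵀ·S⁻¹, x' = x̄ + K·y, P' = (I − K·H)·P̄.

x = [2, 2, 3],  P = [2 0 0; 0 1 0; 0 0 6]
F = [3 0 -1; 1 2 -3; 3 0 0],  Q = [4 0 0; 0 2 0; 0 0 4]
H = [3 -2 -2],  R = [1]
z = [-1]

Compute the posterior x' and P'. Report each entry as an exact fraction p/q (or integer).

x̄ = F·x = [3, -3, 6]
P̄ = F·P·Fᵀ + Q = [28 24 18; 24 62 6; 18 6 22]
y = z − H·x̄ = [-4]
S = H·P̄·Hᵀ + R = [133]
K = P̄·Hᵀ·S⁻¹ = [0; -64/133; -2/133]
x' = x̄ + K·y = [3, -143/133, 806/133]
P' = (I − K·H)·P̄ = [28 24 18; 24 4150/133 670/133; 18 670/133 2922/133]

x' = [3, -143/133, 806/133]
P' = [28 24 18; 24 4150/133 670/133; 18 670/133 2922/133]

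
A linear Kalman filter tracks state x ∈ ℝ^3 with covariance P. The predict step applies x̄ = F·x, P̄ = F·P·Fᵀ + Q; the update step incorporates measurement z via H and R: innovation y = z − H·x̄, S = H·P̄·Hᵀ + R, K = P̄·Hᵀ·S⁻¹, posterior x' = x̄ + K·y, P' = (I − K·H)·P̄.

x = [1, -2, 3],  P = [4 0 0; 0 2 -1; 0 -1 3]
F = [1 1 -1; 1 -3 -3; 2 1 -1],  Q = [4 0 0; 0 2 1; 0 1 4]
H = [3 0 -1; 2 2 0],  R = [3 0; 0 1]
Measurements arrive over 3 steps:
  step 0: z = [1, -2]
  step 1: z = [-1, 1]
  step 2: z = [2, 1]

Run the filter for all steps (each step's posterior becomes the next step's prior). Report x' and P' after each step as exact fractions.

step 0: x' = [-128/4197, -4064/4197, -957/1399], P' = [8495/4197 -8335/4197 7149/1399; -8335/4197 9218/4197 -7002/1399; 7149/1399 -7002/1399 21357/1399]
step 1: x' = [-25612247/25968426, 19633111/12984213, -7422870/4328071], P' = [16691321/25968426 -7899182/12984213 4914440/4328071; -7899182/12984213 10676630/12984213 -4540400/4328071; 4914440/4328071 -4540400/4328071 16414569/4328071]
step 2: x' = [64598673560/55684150293, -111013586947/167052450879, 71750548501/55684150293], P' = [35047986946/55684150293 -33291438401/55684150293 20457135143/18561383431; -33291438401/55684150293 135955408408/167052450879 -56964761146/55684150293; 20457135143/18561383431 -56964761146/55684150293 68846992783/18561383431]

step 0: x̄ = F·x = [-4, -2, -3]
step 0: P̄ = F·P·Fᵀ + Q = [15 7 15; 7 33 12; 15 12 27]
step 0: y = z − H·x̄ = [10, 10]
step 0: S = H·P̄·Hᵀ + R = [75 78; 78 249]
step 0: K = P̄·Hᵀ·S⁻¹ = [1346/4197 320/4197; -1333/4197 1766/4197; 30/1399 294/1399]
step 0: x' = x̄ + K·y = [-128/4197, -4064/4197, -957/1399]
step 0: P' = (I − K·H)·P̄ = [8495/4197 -8335/4197 7149/1399; -8335/4197 9218/4197 -7002/1399; 7149/1399 -7002/1399 21357/1399]
step 1: x̄ = F·x = [-1321/4197, 20677/4197, -483/1399]
step 1: P̄ = F·P·Fᵀ + Q = [81020/4197 103936/4197 14315/1399; 103936/4197 219710/4197 25764/1399; 14315/1399 25764/1399 15647/1399]
step 1: y = z − H·x̄ = [-561/1399, -11505/1399]
step 1: S = H·P̄·Hᵀ + R = [177014/1399 289754/1399; 289754/1399 679535/1399]
step 1: K = P̄·Hᵀ·S⁻¹ = [298367/1129062 892957/12984213; -48678/188177 1851632/4328071; -24221/188177 748080/4328071]
step 1: x' = x̄ + K·y = [-25612247/25968426, 19633111/12984213, -7422870/4328071]
step 1: P' = (I − K·H)·P̄ = [16691321/25968426 -7899182/12984213 4914440/4328071; -7899182/12984213 10676630/12984213 -4540400/4328071; 4914440/4328071 -4540400/4328071 16414569/4328071]
step 2: x̄ = F·x = [19397065/8656142, -9799253/25968426, 708238/564531]
step 2: P̄ = F·P·Fᵀ + Q = [204320491/25968426 161743951/25968426 1562024/564531; 161743951/25968426 574701383/25968426 1183615/188177; 1562024/564531 1183615/188177 3561401/564531]
step 2: y = z − H·x̄ = [-90057785/25968426, -35407729/12984213]
step 2: S = H·P̄·Hᵀ + R = [1649495519/25968426 863001352/12984213; 863001352/12984213 2218003765/12984213]
step 2: K = P̄·Hᵀ·S⁻¹ = [14590851803/55684150293 3513097090/55684150293; -42909554057/167052450879 72162186410/167052450879; -7475587354/55684150293 8813288566/55684150293]
step 2: x' = x̄ + K·y = [64598673560/55684150293, -111013586947/167052450879, 71750548501/55684150293]
step 2: P' = (I − K·H)·P̄ = [35047986946/55684150293 -33291438401/55684150293 20457135143/18561383431; -33291438401/55684150293 135955408408/167052450879 -56964761146/55684150293; 20457135143/18561383431 -56964761146/55684150293 68846992783/18561383431]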